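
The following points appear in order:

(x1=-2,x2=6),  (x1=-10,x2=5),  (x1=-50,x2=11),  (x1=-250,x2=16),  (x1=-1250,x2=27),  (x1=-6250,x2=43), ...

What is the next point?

(x1=-31250,x2=70)

X1: ×5 each step, so -2, -10, -50, -250, -1250, -6250 → -31250.
X2 — each term is the sum of the two before it: 6, 5, 11, 16, 27, 43 → 70.
So the next point is (x1=-31250,x2=70).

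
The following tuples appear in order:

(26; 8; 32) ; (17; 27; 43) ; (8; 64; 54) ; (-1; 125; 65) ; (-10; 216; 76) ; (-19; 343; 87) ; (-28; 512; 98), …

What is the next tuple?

(-37; 729; 109)

First part: −9 each step, so 26, 17, 8, -1, -10, -19, -28 → -37.
Second part goes 8, 27, 64, 125, 216, 343, 512 → 729 (perfect cubes: 2³, 3³, 4³, …).
Third part goes 32, 43, 54, 65, 76, 87, 98 → 109 (+11 each step).
So the next tuple is (-37; 729; 109).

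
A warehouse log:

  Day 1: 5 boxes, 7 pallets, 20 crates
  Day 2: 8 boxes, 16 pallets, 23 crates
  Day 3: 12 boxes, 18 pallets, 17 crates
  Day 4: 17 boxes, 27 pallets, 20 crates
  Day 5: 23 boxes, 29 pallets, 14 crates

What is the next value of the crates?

For the boxes, differences are 3, 4, 5, … (increasing by 1 each time): 5, 8, 12, 17, 23 → 30.
Pallets: 7, 16, 18, 27, 29 → 38 (alternating steps +9, +2, +9, +2, …).
Crates: 20, 23, 17, 20, 14 → 17 (alternating steps +3, −6, +3, −6, …).

17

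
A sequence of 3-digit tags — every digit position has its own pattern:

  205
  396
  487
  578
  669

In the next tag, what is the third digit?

0

Third digit — +1 each step, mod 10: 5, 6, 7, 8, 9 → 0.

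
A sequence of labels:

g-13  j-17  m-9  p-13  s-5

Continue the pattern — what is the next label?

Letter — letters move forward 3 places in the alphabet: g, j, m, p, s → v.
Second component — alternating steps +4, −8, +4, −8, …: 13, 17, 9, 13, 5 → 9.
Combining the parts gives v-9.

v-9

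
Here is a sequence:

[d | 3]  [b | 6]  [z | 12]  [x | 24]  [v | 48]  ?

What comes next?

[t | 96]

Letter: letters move back 2 places in the alphabet, wrapping A→Z, so d, b, z, x, v → t.
Second coordinate: ×2 each step, so 3, 6, 12, 24, 48 → 96.
So the next element is [t | 96].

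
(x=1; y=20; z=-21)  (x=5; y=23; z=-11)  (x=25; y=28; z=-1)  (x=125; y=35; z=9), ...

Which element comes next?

(x=625; y=44; z=19)

For the x, ×5 each step: 1, 5, 25, 125 → 625.
Y goes 20, 23, 28, 35 → 44 (differences are 3, 5, 7, … (increasing by 2 each time)).
Z: +10 each step; -21, -11, -1, 9 → 19.
So the next element is (x=625; y=44; z=19).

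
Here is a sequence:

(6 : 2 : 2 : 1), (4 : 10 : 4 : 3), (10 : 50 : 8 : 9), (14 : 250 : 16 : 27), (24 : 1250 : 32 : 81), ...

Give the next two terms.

(38 : 6250 : 64 : 243), (62 : 31250 : 128 : 729)

First slot: each term is the sum of the two before it; 6, 4, 10, 14, 24 → 38 → 62.
Second slot: ×5 each step; 2, 10, 50, 250, 1250 → 6250 → 31250.
Third slot: 2, 4, 8, 16, 32 → 64 → 128 (×2 each step).
Fourth slot goes 1, 3, 9, 27, 81 → 243 → 729 (×3 each step).
So the next two terms are (38 : 6250 : 64 : 243) and (62 : 31250 : 128 : 729).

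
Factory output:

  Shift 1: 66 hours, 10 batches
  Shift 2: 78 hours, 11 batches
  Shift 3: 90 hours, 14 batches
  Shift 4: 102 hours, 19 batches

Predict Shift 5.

114 hours, 26 batches

For the hours, +12 each step: 66, 78, 90, 102 → 114.
Batches: 10, 11, 14, 19 → 26 (differences are 1, 3, 5, … (increasing by 2 each time)).
Putting it together: 114 hours, 26 batches.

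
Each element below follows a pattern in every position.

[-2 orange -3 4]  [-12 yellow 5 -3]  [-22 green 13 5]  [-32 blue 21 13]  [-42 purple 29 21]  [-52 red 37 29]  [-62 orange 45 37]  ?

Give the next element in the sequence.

First component: -2, -12, -22, -32, -42, -52, -62 → -72 (−10 each step).
Colour: orange, yellow, green, blue, purple, red, orange → yellow (repeats orange → yellow → green → blue → purple → red).
Third component: +8 each step, so -3, 5, 13, 21, 29, 37, 45 → 53.
Fourth component — always the previous value of the third component: 4, -3, 5, 13, 21, 29, 37 → 45.
Combining the parts gives [-72 yellow 53 45].

[-72 yellow 53 45]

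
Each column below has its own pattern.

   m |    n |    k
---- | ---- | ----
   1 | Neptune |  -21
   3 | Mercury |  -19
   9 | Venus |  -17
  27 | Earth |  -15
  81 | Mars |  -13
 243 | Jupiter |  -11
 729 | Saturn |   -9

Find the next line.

2187  Uranus  -7

Column m: ×3 each step, so 1, 3, 9, 27, 81, 243, 729 → 2187.
Column n: runs through the planets Mercury→Neptune, so Neptune, Mercury, Venus, Earth, Mars, Jupiter, Saturn → Uranus.
Column k: +2 each step, so -21, -19, -17, -15, -13, -11, -9 → -7.
So the next line is 2187  Uranus  -7.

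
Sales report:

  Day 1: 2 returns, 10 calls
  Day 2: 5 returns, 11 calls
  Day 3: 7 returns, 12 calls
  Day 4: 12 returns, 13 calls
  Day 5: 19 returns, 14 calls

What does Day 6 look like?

31 returns, 15 calls

Returns: each term is the sum of the two before it; 2, 5, 7, 12, 19 → 31.
Calls: +1 each step; 10, 11, 12, 13, 14 → 15.
So the next row is 31 returns, 15 calls.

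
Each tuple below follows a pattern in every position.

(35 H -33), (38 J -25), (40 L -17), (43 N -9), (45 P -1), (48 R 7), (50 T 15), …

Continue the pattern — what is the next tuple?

For the first component, alternating steps +3, +2, +3, +2, …: 35, 38, 40, 43, 45, 48, 50 → 53.
For the letter, letters move forward 2 places in the alphabet: H, J, L, N, P, R, T → V.
Third component: -33, -25, -17, -9, -1, 7, 15 → 23 (+8 each step).
Combining the parts gives (53 V 23).

(53 V 23)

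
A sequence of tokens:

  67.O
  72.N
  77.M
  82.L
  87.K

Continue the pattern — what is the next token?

First component: +5 each step, so 67, 72, 77, 82, 87 → 92.
For the letter, letters move back 1 place in the alphabet: O, N, M, L, K → J.
So the next token is 92.J.

92.J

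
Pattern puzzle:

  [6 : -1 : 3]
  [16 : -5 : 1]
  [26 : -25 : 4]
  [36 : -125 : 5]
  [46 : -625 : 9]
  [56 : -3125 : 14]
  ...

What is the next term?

[66 : -15625 : 23]

For the first coordinate, +10 each step: 6, 16, 26, 36, 46, 56 → 66.
For the second coordinate, ×5 each step: -1, -5, -25, -125, -625, -3125 → -15625.
Third coordinate — each term is the sum of the two before it: 3, 1, 4, 5, 9, 14 → 23.
So the next term is [66 : -15625 : 23].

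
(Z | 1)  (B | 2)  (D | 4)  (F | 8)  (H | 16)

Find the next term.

(J | 32)

Letter — letters move forward 2 places in the alphabet, wrapping Z→A: Z, B, D, F, H → J.
Second part: 1, 2, 4, 8, 16 → 32 (×2 each step).
Combining the parts gives (J | 32).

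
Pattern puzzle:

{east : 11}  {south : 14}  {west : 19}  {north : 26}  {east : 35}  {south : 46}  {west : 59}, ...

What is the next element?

{north : 74}

For the direction, repeats east → south → west → north: east, south, west, north, east, south, west → north.
Second entry — differences are 3, 5, 7, … (increasing by 2 each time): 11, 14, 19, 26, 35, 46, 59 → 74.
Combining the parts gives {north : 74}.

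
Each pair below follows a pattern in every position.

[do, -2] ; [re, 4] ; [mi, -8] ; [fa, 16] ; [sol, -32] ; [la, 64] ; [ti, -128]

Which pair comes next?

Note: runs through the solfège scale do→ti, so do, re, mi, fa, sol, la, ti → do.
Second coordinate: ×(-2) each step; -2, 4, -8, 16, -32, 64, -128 → 256.
Putting it together: [do, 256].

[do, 256]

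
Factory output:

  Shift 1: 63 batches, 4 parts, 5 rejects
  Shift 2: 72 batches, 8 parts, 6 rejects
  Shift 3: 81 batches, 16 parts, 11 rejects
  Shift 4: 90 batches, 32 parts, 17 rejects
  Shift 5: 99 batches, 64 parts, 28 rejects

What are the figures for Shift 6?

Batches: +9 each step, so 63, 72, 81, 90, 99 → 108.
Parts: ×2 each step; 4, 8, 16, 32, 64 → 128.
Rejects: each term is the sum of the two before it; 5, 6, 11, 17, 28 → 45.
Putting it together: 108 batches, 128 parts, 45 rejects.

108 batches, 128 parts, 45 rejects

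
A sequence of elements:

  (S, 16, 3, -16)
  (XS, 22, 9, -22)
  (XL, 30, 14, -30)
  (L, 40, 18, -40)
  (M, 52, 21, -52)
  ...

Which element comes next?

Size — runs backward through clothing sizes XS→XL: S, XS, XL, L, M → S.
Second part: 16, 22, 30, 40, 52 → 66 (differences are 6, 8, 10, … (increasing by 2 each time)).
Third part: differences are 6, 5, 4, … (decreasing by 1 each time), so 3, 9, 14, 18, 21 → 23.
Fourth part: always the negative of the second part, so -16, -22, -30, -40, -52 → -66.
Combining the parts gives (S, 66, 23, -66).

(S, 66, 23, -66)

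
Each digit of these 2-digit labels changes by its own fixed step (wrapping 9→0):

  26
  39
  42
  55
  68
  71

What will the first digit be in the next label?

First digit — +1 each step, mod 10: 2, 3, 4, 5, 6, 7 → 8.

8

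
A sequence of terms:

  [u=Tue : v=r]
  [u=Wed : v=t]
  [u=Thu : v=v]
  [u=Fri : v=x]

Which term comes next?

[u=Sat : v=z]

U: Tue, Wed, Thu, Fri → Sat (runs through the weekdays Mon→Sun).
V: letters move forward 2 places in the alphabet, so r, t, v, x → z.
So the next term is [u=Sat : v=z].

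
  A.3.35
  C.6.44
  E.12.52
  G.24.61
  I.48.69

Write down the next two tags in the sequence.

K.96.78 then M.192.86

Letter goes A, C, E, G, I → K → M (letters move forward 2 places in the alphabet).
For the second component, ×2 each step: 3, 6, 12, 24, 48 → 96 → 192.
Third component goes 35, 44, 52, 61, 69 → 78 → 86 (alternating steps +9, +8, +9, +8, …).
Putting the parts together: K.96.78 and then M.192.86.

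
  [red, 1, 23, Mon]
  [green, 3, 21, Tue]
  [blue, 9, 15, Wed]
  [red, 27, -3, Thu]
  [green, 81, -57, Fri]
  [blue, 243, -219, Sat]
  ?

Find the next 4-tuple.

Colour: repeats red → green → blue; red, green, blue, red, green, blue → red.
Second part — ×3 each step: 1, 3, 9, 27, 81, 243 → 729.
Third part: together with the second part always sums to 24; 23, 21, 15, -3, -57, -219 → -705.
For the day, runs through the weekdays Mon→Sun: Mon, Tue, Wed, Thu, Fri, Sat → Sun.
Combining the parts gives [red, 729, -705, Sun].

[red, 729, -705, Sun]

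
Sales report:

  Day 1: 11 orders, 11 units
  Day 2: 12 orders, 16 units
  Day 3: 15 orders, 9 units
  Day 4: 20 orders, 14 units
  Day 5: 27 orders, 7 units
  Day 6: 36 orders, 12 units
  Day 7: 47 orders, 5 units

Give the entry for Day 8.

60 orders, 10 units

Orders: 11, 12, 15, 20, 27, 36, 47 → 60 (differences are 1, 3, 5, … (increasing by 2 each time)).
Units: alternating steps +5, −7, +5, −7, …; 11, 16, 9, 14, 7, 12, 5 → 10.
Combining the parts gives 60 orders, 10 units.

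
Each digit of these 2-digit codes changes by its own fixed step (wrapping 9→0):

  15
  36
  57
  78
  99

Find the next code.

10

First digit: +2 each step, mod 10; 1, 3, 5, 7, 9 → 1.
Second digit: +1 each step, mod 10; 5, 6, 7, 8, 9 → 0.
Putting it together: 10.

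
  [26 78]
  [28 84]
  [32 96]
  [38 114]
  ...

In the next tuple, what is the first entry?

First entry goes 26, 28, 32, 38 → 46 (differences are 2, 4, 6, … (increasing by 2 each time)).

46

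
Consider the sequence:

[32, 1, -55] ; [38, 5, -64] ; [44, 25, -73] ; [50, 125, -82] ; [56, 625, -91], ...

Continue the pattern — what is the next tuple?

[62, 3125, -100]

For the first part, +6 each step: 32, 38, 44, 50, 56 → 62.
Second part: 1, 5, 25, 125, 625 → 3125 (×5 each step).
Third part: −9 each step, so -55, -64, -73, -82, -91 → -100.
Putting it together: [62, 3125, -100].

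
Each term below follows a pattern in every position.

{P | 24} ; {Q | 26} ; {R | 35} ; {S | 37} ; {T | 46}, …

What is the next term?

{U | 48}

For the letter, letters move forward 1 place in the alphabet: P, Q, R, S, T → U.
Second slot — alternating steps +2, +9, +2, +9, …: 24, 26, 35, 37, 46 → 48.
Putting it together: {U | 48}.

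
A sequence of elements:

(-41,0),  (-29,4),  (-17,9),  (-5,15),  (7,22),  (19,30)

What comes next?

(31,39)

First coordinate: +12 each step, so -41, -29, -17, -5, 7, 19 → 31.
Second coordinate: 0, 4, 9, 15, 22, 30 → 39 (differences are 4, 5, 6, … (increasing by 1 each time)).
Putting it together: (31,39).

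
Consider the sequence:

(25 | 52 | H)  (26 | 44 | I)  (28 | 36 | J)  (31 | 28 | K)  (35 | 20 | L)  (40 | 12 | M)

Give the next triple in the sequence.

First value: 25, 26, 28, 31, 35, 40 → 46 (differences are 1, 2, 3, … (increasing by 1 each time)).
Second value: −8 each step, so 52, 44, 36, 28, 20, 12 → 4.
Letter: letters move forward 1 place in the alphabet, so H, I, J, K, L, M → N.
Putting it together: (46 | 4 | N).

(46 | 4 | N)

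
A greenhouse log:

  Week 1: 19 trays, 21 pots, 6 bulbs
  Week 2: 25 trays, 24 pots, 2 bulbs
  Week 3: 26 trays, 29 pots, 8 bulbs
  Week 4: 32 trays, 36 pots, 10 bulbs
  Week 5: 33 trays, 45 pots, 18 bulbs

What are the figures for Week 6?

Trays — alternating steps +6, +1, +6, +1, …: 19, 25, 26, 32, 33 → 39.
Pots: 21, 24, 29, 36, 45 → 56 (differences are 3, 5, 7, … (increasing by 2 each time)).
Bulbs: each term is the sum of the two before it, so 6, 2, 8, 10, 18 → 28.
Putting it together: 39 trays, 56 pots, 28 bulbs.

39 trays, 56 pots, 28 bulbs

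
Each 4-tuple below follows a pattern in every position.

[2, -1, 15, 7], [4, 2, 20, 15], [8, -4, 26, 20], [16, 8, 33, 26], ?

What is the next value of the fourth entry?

33

Third entry goes 15, 20, 26, 33 → 41 (differences are 5, 6, 7, … (increasing by 1 each time)).
Fourth entry: always the previous value of the third entry; 7, 15, 20, 26 → 33.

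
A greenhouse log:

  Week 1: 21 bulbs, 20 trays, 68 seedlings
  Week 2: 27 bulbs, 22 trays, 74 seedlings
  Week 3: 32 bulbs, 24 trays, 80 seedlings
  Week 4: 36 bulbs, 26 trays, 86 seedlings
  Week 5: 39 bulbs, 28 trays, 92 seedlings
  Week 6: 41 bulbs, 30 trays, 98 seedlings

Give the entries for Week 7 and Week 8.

Bulbs: differences are 6, 5, 4, … (decreasing by 1 each time); 21, 27, 32, 36, 39, 41 → 42 → 42.
Trays — +2 each step: 20, 22, 24, 26, 28, 30 → 32 → 34.
For the seedlings, +6 each step: 68, 74, 80, 86, 92, 98 → 104 → 110.
So the next two records are 42 bulbs, 32 trays, 104 seedlings and 42 bulbs, 34 trays, 110 seedlings.

42 bulbs, 32 trays, 104 seedlings; 42 bulbs, 34 trays, 110 seedlings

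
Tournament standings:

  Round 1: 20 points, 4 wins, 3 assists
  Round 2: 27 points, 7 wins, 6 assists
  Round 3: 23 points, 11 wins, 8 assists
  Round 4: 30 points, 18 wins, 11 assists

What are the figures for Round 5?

Points: alternating steps +7, −4, +7, −4, …, so 20, 27, 23, 30 → 26.
Wins: each term is the sum of the two before it; 4, 7, 11, 18 → 29.
Assists: 3, 6, 8, 11 → 13 (alternating steps +3, +2, +3, +2, …).
So the next row is 26 points, 29 wins, 13 assists.

26 points, 29 wins, 13 assists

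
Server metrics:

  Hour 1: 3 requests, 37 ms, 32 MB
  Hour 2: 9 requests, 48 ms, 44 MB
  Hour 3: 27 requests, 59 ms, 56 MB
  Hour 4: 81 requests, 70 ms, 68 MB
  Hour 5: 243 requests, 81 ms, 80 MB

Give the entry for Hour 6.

Requests goes 3, 9, 27, 81, 243 → 729 (×3 each step).
For the ms, +11 each step: 37, 48, 59, 70, 81 → 92.
For the MB, +12 each step: 32, 44, 56, 68, 80 → 92.
Combining the parts gives 729 requests, 92 ms, 92 MB.

729 requests, 92 ms, 92 MB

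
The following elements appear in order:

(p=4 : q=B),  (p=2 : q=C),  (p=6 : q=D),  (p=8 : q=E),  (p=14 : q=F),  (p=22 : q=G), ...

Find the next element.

(p=36 : q=H)

P — each term is the sum of the two before it: 4, 2, 6, 8, 14, 22 → 36.
For the q, letters move forward 1 place in the alphabet: B, C, D, E, F, G → H.
So the next element is (p=36 : q=H).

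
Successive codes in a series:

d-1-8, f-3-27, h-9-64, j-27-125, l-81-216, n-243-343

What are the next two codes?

For the letter, letters move forward 2 places in the alphabet: d, f, h, j, l, n → p → r.
Second component: ×3 each step; 1, 3, 9, 27, 81, 243 → 729 → 2187.
For the third component, perfect cubes: 2³, 3³, 4³, …: 8, 27, 64, 125, 216, 343 → 512 → 729.
So the next two codes are p-729-512 and r-2187-729.

p-729-512, r-2187-729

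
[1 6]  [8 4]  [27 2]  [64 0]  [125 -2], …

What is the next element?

For the first slot, perfect cubes: 1³, 2³, 3³, …: 1, 8, 27, 64, 125 → 216.
Second slot — −2 each step: 6, 4, 2, 0, -2 → -4.
Combining the parts gives [216 -4].

[216 -4]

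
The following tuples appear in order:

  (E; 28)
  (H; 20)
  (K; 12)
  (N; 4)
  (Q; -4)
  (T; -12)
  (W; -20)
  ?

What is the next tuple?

(Z; -28)

Letter: letters move forward 3 places in the alphabet; E, H, K, N, Q, T, W → Z.
For the second coordinate, −8 each step: 28, 20, 12, 4, -4, -12, -20 → -28.
So the next tuple is (Z; -28).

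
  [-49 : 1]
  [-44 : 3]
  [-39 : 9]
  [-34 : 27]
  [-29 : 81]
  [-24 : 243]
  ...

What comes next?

[-19 : 729]

For the first coordinate, +5 each step: -49, -44, -39, -34, -29, -24 → -19.
Second coordinate: ×3 each step; 1, 3, 9, 27, 81, 243 → 729.
Combining the parts gives [-19 : 729].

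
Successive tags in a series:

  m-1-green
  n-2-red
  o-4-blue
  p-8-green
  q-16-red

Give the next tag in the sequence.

r-32-blue

For the letter, letters move forward 1 place in the alphabet: m, n, o, p, q → r.
Second component: ×2 each step, so 1, 2, 4, 8, 16 → 32.
Colour goes green, red, blue, green, red → blue (repeats green → red → blue).
Putting it together: r-32-blue.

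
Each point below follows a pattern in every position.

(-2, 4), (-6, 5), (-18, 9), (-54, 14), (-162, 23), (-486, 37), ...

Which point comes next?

(-1458, 60)

First entry: ×3 each step, so -2, -6, -18, -54, -162, -486 → -1458.
For the second entry, each term is the sum of the two before it: 4, 5, 9, 14, 23, 37 → 60.
So the next point is (-1458, 60).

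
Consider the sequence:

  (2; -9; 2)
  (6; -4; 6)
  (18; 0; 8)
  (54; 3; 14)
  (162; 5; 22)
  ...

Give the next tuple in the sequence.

First part: ×3 each step; 2, 6, 18, 54, 162 → 486.
Second part: differences are 5, 4, 3, … (decreasing by 1 each time), so -9, -4, 0, 3, 5 → 6.
Third part goes 2, 6, 8, 14, 22 → 36 (each term is the sum of the two before it).
So the next tuple is (486; 6; 36).

(486; 6; 36)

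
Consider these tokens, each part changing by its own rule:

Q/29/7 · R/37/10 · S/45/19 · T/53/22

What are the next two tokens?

U/61/31 then V/69/34

Letter — letters move forward 1 place in the alphabet: Q, R, S, T → U → V.
For the second component, +8 each step: 29, 37, 45, 53 → 61 → 69.
Third component — alternating steps +3, +9, +3, +9, …: 7, 10, 19, 22 → 31 → 34.
So the next two tokens are U/61/31 and V/69/34.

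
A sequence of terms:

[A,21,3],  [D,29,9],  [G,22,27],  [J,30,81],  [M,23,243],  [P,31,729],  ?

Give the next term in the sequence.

Letter goes A, D, G, J, M, P → S (letters move forward 3 places in the alphabet).
Second component: 21, 29, 22, 30, 23, 31 → 24 (alternating steps +8, −7, +8, −7, …).
Third component — ×3 each step: 3, 9, 27, 81, 243, 729 → 2187.
Putting it together: [S,24,2187].

[S,24,2187]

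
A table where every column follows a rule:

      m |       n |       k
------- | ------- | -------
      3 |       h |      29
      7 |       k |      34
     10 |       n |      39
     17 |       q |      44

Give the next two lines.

Column m: each term is the sum of the two before it; 3, 7, 10, 17 → 27 → 44.
Column n: letters move forward 3 places in the alphabet; h, k, n, q → t → w.
Column k — +5 each step: 29, 34, 39, 44 → 49 → 54.
So the next two lines are 27  t  49 and 44  w  54.

27  t  49; 44  w  54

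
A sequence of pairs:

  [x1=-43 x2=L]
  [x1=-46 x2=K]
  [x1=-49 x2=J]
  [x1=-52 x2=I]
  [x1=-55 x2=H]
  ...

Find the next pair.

[x1=-58 x2=G]

X1 — −3 each step: -43, -46, -49, -52, -55 → -58.
X2: letters move back 1 place in the alphabet, so L, K, J, I, H → G.
So the next pair is [x1=-58 x2=G].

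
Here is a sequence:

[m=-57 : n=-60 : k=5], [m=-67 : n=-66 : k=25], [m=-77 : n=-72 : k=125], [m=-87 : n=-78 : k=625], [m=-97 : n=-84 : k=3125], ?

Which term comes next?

[m=-107 : n=-90 : k=15625]

M: −10 each step, so -57, -67, -77, -87, -97 → -107.
N: −6 each step; -60, -66, -72, -78, -84 → -90.
K — ×5 each step: 5, 25, 125, 625, 3125 → 15625.
So the next term is [m=-107 : n=-90 : k=15625].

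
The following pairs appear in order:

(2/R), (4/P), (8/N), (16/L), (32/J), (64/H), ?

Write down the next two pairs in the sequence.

(128/F), (256/D)

For the first slot, ×2 each step: 2, 4, 8, 16, 32, 64 → 128 → 256.
For the letter, letters move back 2 places in the alphabet: R, P, N, L, J, H → F → D.
Putting the parts together: (128/F) and then (256/D).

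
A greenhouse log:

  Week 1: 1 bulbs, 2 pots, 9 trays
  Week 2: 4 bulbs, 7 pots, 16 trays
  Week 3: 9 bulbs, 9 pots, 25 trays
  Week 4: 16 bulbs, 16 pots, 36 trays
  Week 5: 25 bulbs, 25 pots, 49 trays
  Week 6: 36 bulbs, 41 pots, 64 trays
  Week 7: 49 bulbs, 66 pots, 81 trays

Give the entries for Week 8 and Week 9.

64 bulbs, 107 pots, 100 trays; 81 bulbs, 173 pots, 121 trays

Bulbs: 1, 4, 9, 16, 25, 36, 49 → 64 → 81 (perfect squares: 1², 2², 3², …).
Pots: 2, 7, 9, 16, 25, 41, 66 → 107 → 173 (each term is the sum of the two before it).
For the trays, perfect squares: 3², 4², 5², …: 9, 16, 25, 36, 49, 64, 81 → 100 → 121.
So the next two records are 64 bulbs, 107 pots, 100 trays and 81 bulbs, 173 pots, 121 trays.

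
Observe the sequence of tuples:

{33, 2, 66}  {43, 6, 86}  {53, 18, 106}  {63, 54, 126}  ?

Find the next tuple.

First slot: 33, 43, 53, 63 → 73 (+10 each step).
Second slot: ×3 each step; 2, 6, 18, 54 → 162.
For the third slot, always 2 × the first slot: 66, 86, 106, 126 → 146.
So the next tuple is {73, 162, 146}.

{73, 162, 146}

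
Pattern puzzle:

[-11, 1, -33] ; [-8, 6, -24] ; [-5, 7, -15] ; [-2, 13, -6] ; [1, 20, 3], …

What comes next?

[4, 33, 12]

For the first component, +3 each step: -11, -8, -5, -2, 1 → 4.
For the second component, each term is the sum of the two before it: 1, 6, 7, 13, 20 → 33.
Third component: always 3 × the first component, so -33, -24, -15, -6, 3 → 12.
So the next element is [4, 33, 12].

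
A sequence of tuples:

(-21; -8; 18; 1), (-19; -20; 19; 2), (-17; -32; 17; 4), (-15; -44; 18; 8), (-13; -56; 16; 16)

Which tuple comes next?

(-11; -68; 17; 32)

First part — +2 each step: -21, -19, -17, -15, -13 → -11.
Second part — −12 each step: -8, -20, -32, -44, -56 → -68.
Third part goes 18, 19, 17, 18, 16 → 17 (alternating steps +1, −2, +1, −2, …).
Fourth part — ×2 each step: 1, 2, 4, 8, 16 → 32.
Combining the parts gives (-11; -68; 17; 32).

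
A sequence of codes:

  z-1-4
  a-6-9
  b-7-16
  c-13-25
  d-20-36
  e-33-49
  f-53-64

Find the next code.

Letter: letters move forward 1 place in the alphabet, wrapping Z→A; z, a, b, c, d, e, f → g.
Second component goes 1, 6, 7, 13, 20, 33, 53 → 86 (each term is the sum of the two before it).
Third component: perfect squares: 2², 3², 4², …, so 4, 9, 16, 25, 36, 49, 64 → 81.
So the next code is g-86-81.

g-86-81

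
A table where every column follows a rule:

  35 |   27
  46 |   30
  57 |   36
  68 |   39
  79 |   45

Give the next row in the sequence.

90  48

For the first component, +11 each step: 35, 46, 57, 68, 79 → 90.
Second component: 27, 30, 36, 39, 45 → 48 (alternating steps +3, +6, +3, +6, …).
Putting it together: 90  48.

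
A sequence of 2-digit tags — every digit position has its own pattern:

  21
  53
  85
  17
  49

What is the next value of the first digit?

First digit: +3 each step, mod 10, so 2, 5, 8, 1, 4 → 7.

7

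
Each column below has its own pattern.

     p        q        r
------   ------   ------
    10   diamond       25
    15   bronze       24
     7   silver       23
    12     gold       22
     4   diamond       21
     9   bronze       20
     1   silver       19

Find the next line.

6  gold  18

Column p: 10, 15, 7, 12, 4, 9, 1 → 6 (alternating steps +5, −8, +5, −8, …).
Column q: repeats diamond → bronze → silver → gold, so diamond, bronze, silver, gold, diamond, bronze, silver → gold.
Column r: 25, 24, 23, 22, 21, 20, 19 → 18 (−1 each step).
So the next line is 6  gold  18.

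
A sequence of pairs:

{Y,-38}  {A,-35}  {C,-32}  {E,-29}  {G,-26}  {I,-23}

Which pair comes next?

{K,-20}

Letter: letters move forward 2 places in the alphabet, wrapping Z→A, so Y, A, C, E, G, I → K.
Second slot — +3 each step: -38, -35, -32, -29, -26, -23 → -20.
So the next pair is {K,-20}.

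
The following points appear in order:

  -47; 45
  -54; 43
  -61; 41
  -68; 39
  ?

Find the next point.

First component: −7 each step, so -47, -54, -61, -68 → -75.
Second component: 45, 43, 41, 39 → 37 (−2 each step).
Combining the parts gives -75; 37.

-75; 37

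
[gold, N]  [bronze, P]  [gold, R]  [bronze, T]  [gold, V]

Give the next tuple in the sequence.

Rank — alternates gold ↔ bronze: gold, bronze, gold, bronze, gold → bronze.
Letter: letters move forward 2 places in the alphabet; N, P, R, T, V → X.
Combining the parts gives [bronze, X].

[bronze, X]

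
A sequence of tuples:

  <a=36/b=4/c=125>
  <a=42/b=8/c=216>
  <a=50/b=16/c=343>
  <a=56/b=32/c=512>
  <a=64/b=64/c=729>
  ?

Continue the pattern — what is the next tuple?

A goes 36, 42, 50, 56, 64 → 70 (alternating steps +6, +8, +6, +8, …).
B: ×2 each step, so 4, 8, 16, 32, 64 → 128.
C: perfect cubes: 5³, 6³, 7³, …; 125, 216, 343, 512, 729 → 1000.
So the next tuple is <a=70/b=128/c=1000>.

<a=70/b=128/c=1000>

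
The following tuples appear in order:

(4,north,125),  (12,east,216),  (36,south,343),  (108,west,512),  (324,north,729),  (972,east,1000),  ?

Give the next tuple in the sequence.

(2916,south,1331)

First entry — ×3 each step: 4, 12, 36, 108, 324, 972 → 2916.
Direction: repeats north → east → south → west; north, east, south, west, north, east → south.
Third entry — perfect cubes: 5³, 6³, 7³, …: 125, 216, 343, 512, 729, 1000 → 1331.
Putting it together: (2916,south,1331).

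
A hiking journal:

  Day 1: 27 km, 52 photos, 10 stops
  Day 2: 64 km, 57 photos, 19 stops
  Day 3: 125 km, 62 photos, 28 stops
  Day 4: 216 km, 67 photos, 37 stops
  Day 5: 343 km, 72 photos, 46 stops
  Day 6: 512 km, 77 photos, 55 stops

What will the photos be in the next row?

82

Km: 27, 64, 125, 216, 343, 512 → 729 (perfect cubes: 3³, 4³, 5³, …).
Photos: 52, 57, 62, 67, 72, 77 → 82 (+5 each step).
Stops — +9 each step: 10, 19, 28, 37, 46, 55 → 64.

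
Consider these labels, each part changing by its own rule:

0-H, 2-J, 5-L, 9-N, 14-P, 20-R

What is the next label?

27-T

First component: differences are 2, 3, 4, … (increasing by 1 each time); 0, 2, 5, 9, 14, 20 → 27.
Letter: letters move forward 2 places in the alphabet; H, J, L, N, P, R → T.
So the next label is 27-T.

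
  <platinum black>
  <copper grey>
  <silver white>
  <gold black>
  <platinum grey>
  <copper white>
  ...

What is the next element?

<silver black>

Metal: repeats platinum → copper → silver → gold, so platinum, copper, silver, gold, platinum, copper → silver.
Shade: repeats black → grey → white, so black, grey, white, black, grey, white → black.
Putting it together: <silver black>.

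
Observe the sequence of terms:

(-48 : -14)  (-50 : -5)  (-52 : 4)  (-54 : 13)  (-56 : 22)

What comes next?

(-58 : 31)

For the first component, −2 each step: -48, -50, -52, -54, -56 → -58.
For the second component, +9 each step: -14, -5, 4, 13, 22 → 31.
Combining the parts gives (-58 : 31).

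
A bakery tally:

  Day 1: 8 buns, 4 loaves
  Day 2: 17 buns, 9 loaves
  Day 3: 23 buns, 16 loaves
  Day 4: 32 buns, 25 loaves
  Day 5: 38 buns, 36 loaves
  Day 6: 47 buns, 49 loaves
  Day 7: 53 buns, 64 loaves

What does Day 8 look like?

62 buns, 81 loaves

Buns goes 8, 17, 23, 32, 38, 47, 53 → 62 (alternating steps +9, +6, +9, +6, …).
Loaves goes 4, 9, 16, 25, 36, 49, 64 → 81 (perfect squares: 2², 3², 4², …).
So the next row is 62 buns, 81 loaves.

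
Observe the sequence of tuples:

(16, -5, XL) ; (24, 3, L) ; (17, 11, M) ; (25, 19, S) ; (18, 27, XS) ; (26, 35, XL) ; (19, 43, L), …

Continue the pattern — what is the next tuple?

(27, 51, M)

First coordinate: alternating steps +8, −7, +8, −7, …, so 16, 24, 17, 25, 18, 26, 19 → 27.
Second coordinate: +8 each step, so -5, 3, 11, 19, 27, 35, 43 → 51.
Size: repeats XL → L → M → S → XS, so XL, L, M, S, XS, XL, L → M.
Putting it together: (27, 51, M).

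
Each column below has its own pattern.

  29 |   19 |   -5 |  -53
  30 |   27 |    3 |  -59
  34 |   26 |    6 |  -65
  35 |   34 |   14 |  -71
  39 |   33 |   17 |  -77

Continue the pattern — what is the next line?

First component — alternating steps +1, +4, +1, +4, …: 29, 30, 34, 35, 39 → 40.
For the second component, alternating steps +8, −1, +8, −1, …: 19, 27, 26, 34, 33 → 41.
Third component: alternating steps +8, +3, +8, +3, …; -5, 3, 6, 14, 17 → 25.
Fourth component — −6 each step: -53, -59, -65, -71, -77 → -83.
Combining the parts gives 40  41  25  -83.

40  41  25  -83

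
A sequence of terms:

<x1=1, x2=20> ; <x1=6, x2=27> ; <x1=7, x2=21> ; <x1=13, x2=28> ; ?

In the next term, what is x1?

20

For the x1, each term is the sum of the two before it: 1, 6, 7, 13 → 20.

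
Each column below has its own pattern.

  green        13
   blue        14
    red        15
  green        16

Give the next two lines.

Colour: green, blue, red, green → blue → red (repeats green → blue → red).
Second component goes 13, 14, 15, 16 → 17 → 18 (+1 each step).
Putting the parts together: blue  17 and then red  18.

blue  17; red  18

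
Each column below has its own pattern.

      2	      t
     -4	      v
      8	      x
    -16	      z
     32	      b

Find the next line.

First component — ×(-2) each step: 2, -4, 8, -16, 32 → -64.
Letter — letters move forward 2 places in the alphabet, wrapping Z→A: t, v, x, z, b → d.
Putting it together: -64  d.

-64  d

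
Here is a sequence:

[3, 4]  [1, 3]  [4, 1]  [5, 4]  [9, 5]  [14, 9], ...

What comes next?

[23, 14]

First value: 3, 1, 4, 5, 9, 14 → 23 (each term is the sum of the two before it).
Second value — always the previous value of the first value: 4, 3, 1, 4, 5, 9 → 14.
Combining the parts gives [23, 14].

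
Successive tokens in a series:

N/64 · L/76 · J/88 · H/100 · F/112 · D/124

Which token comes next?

B/136

Letter: letters move back 2 places in the alphabet; N, L, J, H, F, D → B.
Second component: +12 each step, so 64, 76, 88, 100, 112, 124 → 136.
Combining the parts gives B/136.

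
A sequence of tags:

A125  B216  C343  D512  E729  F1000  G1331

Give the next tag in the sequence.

Letter — letters move forward 1 place in the alphabet: A, B, C, D, E, F, G → H.
Second component — perfect cubes: 5³, 6³, 7³, …: 125, 216, 343, 512, 729, 1000, 1331 → 1728.
Combining the parts gives H1728.

H1728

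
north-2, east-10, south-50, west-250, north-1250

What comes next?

Direction: north, east, south, west, north → east (repeats north → east → south → west).
Second component: ×5 each step; 2, 10, 50, 250, 1250 → 6250.
Putting it together: east-6250.

east-6250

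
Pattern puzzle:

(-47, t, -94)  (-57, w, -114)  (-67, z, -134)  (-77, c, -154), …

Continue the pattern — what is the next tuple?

First slot goes -47, -57, -67, -77 → -87 (−10 each step).
Letter: letters move forward 3 places in the alphabet, wrapping Z→A; t, w, z, c → f.
Third slot: -94, -114, -134, -154 → -174 (always 2 × the first slot).
Combining the parts gives (-87, f, -174).

(-87, f, -174)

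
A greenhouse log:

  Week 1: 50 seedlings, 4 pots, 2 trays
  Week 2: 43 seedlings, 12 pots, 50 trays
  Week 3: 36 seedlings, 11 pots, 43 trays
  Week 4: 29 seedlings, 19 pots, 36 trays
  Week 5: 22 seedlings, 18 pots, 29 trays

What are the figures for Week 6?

Seedlings: 50, 43, 36, 29, 22 → 15 (−7 each step).
Pots: alternating steps +8, −1, +8, −1, …; 4, 12, 11, 19, 18 → 26.
Trays — always the previous value of the seedlings: 2, 50, 43, 36, 29 → 22.
So the next record is 15 seedlings, 26 pots, 22 trays.

15 seedlings, 26 pots, 22 trays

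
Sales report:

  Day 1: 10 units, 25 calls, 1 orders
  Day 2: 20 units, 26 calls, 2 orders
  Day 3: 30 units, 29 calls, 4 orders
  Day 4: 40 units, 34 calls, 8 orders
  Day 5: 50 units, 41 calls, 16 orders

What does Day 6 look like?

Units — +10 each step: 10, 20, 30, 40, 50 → 60.
Calls: 25, 26, 29, 34, 41 → 50 (differences are 1, 3, 5, … (increasing by 2 each time)).
Orders: ×2 each step, so 1, 2, 4, 8, 16 → 32.
Combining the parts gives 60 units, 50 calls, 32 orders.

60 units, 50 calls, 32 orders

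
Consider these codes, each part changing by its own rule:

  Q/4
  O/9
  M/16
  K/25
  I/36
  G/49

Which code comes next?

Letter goes Q, O, M, K, I, G → E (letters move back 2 places in the alphabet).
For the second component, perfect squares: 2², 3², 4², …: 4, 9, 16, 25, 36, 49 → 64.
Putting it together: E/64.

E/64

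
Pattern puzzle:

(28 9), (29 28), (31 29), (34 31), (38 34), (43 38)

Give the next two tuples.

(49 43), (56 49)

First coordinate: differences are 1, 2, 3, … (increasing by 1 each time), so 28, 29, 31, 34, 38, 43 → 49 → 56.
Second coordinate — always the previous value of the first coordinate: 9, 28, 29, 31, 34, 38 → 43 → 49.
Putting the parts together: (49 43) and then (56 49).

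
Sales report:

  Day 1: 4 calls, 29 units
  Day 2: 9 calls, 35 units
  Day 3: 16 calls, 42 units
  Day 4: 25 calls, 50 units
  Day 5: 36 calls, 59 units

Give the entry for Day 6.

49 calls, 69 units

Calls — perfect squares: 2², 3², 4², …: 4, 9, 16, 25, 36 → 49.
Units: differences are 6, 7, 8, … (increasing by 1 each time), so 29, 35, 42, 50, 59 → 69.
Combining the parts gives 49 calls, 69 units.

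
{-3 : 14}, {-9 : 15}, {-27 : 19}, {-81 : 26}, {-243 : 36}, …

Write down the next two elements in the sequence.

For the first entry, ×3 each step: -3, -9, -27, -81, -243 → -729 → -2187.
Second entry: 14, 15, 19, 26, 36 → 49 → 65 (differences are 1, 4, 7, … (increasing by 3 each time)).
Putting the parts together: {-729 : 49} and then {-2187 : 65}.

{-729 : 49}, {-2187 : 65}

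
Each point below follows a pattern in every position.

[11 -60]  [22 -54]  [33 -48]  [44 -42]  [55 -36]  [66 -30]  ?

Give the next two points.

First slot: +11 each step; 11, 22, 33, 44, 55, 66 → 77 → 88.
For the second slot, +6 each step: -60, -54, -48, -42, -36, -30 → -24 → -18.
So the next two points are [77 -24] and [88 -18].

[77 -24], [88 -18]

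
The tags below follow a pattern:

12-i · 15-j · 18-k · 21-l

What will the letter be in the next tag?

For the letter, letters move forward 1 place in the alphabet: i, j, k, l → m.

m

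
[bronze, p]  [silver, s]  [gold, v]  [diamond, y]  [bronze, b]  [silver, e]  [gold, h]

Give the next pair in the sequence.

[diamond, k]

Rank — repeats bronze → silver → gold → diamond: bronze, silver, gold, diamond, bronze, silver, gold → diamond.
Letter: letters move forward 3 places in the alphabet, wrapping Z→A, so p, s, v, y, b, e, h → k.
Putting it together: [diamond, k].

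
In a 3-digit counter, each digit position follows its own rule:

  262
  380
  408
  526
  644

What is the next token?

762

First digit goes 2, 3, 4, 5, 6 → 7 (+1 each step, mod 10).
Second digit — +2 each step, mod 10: 6, 8, 0, 2, 4 → 6.
Third digit goes 2, 0, 8, 6, 4 → 2 (−2 each step, mod 10).
So the next token is 762.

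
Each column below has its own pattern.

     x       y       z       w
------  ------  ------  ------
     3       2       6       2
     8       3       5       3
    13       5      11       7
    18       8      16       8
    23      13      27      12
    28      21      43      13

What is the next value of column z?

Column z — each term is the sum of the two before it: 6, 5, 11, 16, 27, 43 → 70.

70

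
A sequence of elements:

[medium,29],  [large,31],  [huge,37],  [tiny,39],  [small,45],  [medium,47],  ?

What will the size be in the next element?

large

For the size, repeats medium → large → huge → tiny → small: medium, large, huge, tiny, small, medium → large.
For the second value, alternating steps +2, +6, +2, +6, …: 29, 31, 37, 39, 45, 47 → 53.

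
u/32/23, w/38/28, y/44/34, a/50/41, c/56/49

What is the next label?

Letter goes u, w, y, a, c → e (letters move forward 2 places in the alphabet, wrapping Z→A).
Second component: +6 each step, so 32, 38, 44, 50, 56 → 62.
Third component: differences are 5, 6, 7, … (increasing by 1 each time); 23, 28, 34, 41, 49 → 58.
So the next label is e/62/58.

e/62/58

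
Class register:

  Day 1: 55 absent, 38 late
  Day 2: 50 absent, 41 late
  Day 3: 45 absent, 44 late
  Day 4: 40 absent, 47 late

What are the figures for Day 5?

Absent — −5 each step: 55, 50, 45, 40 → 35.
Late — +3 each step: 38, 41, 44, 47 → 50.
So the next row is 35 absent, 50 late.

35 absent, 50 late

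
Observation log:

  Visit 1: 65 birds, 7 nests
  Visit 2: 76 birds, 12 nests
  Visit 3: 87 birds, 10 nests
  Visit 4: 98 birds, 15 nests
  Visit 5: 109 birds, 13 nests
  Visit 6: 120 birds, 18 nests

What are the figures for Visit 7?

131 birds, 16 nests

Birds: 65, 76, 87, 98, 109, 120 → 131 (+11 each step).
Nests: alternating steps +5, −2, +5, −2, …, so 7, 12, 10, 15, 13, 18 → 16.
Putting it together: 131 birds, 16 nests.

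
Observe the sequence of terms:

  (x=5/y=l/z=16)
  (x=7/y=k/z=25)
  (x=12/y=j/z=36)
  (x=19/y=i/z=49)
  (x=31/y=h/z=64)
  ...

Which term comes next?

X — each term is the sum of the two before it: 5, 7, 12, 19, 31 → 50.
Y: letters move back 1 place in the alphabet, so l, k, j, i, h → g.
Z: perfect squares: 4², 5², 6², …, so 16, 25, 36, 49, 64 → 81.
So the next term is (x=50/y=g/z=81).

(x=50/y=g/z=81)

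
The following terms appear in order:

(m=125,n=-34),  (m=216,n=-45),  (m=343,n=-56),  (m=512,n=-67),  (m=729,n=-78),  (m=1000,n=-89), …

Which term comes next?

M: 125, 216, 343, 512, 729, 1000 → 1331 (perfect cubes: 5³, 6³, 7³, …).
For the n, −11 each step: -34, -45, -56, -67, -78, -89 → -100.
Combining the parts gives (m=1331,n=-100).

(m=1331,n=-100)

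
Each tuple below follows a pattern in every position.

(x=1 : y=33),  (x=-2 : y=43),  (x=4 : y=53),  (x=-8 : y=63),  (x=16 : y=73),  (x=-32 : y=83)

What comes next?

(x=64 : y=93)

X — ×(-2) each step: 1, -2, 4, -8, 16, -32 → 64.
Y: 33, 43, 53, 63, 73, 83 → 93 (+10 each step).
Putting it together: (x=64 : y=93).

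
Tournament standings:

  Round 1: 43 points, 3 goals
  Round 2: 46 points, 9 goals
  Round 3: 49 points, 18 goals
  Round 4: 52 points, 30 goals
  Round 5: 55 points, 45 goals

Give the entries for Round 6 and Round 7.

58 points, 63 goals; 61 points, 84 goals

Points goes 43, 46, 49, 52, 55 → 58 → 61 (+3 each step).
For the goals, differences are 6, 9, 12, … (increasing by 3 each time): 3, 9, 18, 30, 45 → 63 → 84.
Putting the parts together: 58 points, 63 goals and then 61 points, 84 goals.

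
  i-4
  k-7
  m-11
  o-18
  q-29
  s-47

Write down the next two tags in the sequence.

Letter: letters move forward 2 places in the alphabet; i, k, m, o, q, s → u → w.
Second component: each term is the sum of the two before it; 4, 7, 11, 18, 29, 47 → 76 → 123.
So the next two tags are u-76 and w-123.

u-76 then w-123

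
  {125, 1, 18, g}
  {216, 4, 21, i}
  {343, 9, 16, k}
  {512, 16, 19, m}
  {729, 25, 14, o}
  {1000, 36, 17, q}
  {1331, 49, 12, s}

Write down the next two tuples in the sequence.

{1728, 64, 15, u}, {2197, 81, 10, w}

For the first slot, perfect cubes: 5³, 6³, 7³, …: 125, 216, 343, 512, 729, 1000, 1331 → 1728 → 2197.
Second slot goes 1, 4, 9, 16, 25, 36, 49 → 64 → 81 (perfect squares: 1², 2², 3², …).
Third slot — alternating steps +3, −5, +3, −5, …: 18, 21, 16, 19, 14, 17, 12 → 15 → 10.
For the letter, letters move forward 2 places in the alphabet: g, i, k, m, o, q, s → u → w.
So the next two tuples are {1728, 64, 15, u} and {2197, 81, 10, w}.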